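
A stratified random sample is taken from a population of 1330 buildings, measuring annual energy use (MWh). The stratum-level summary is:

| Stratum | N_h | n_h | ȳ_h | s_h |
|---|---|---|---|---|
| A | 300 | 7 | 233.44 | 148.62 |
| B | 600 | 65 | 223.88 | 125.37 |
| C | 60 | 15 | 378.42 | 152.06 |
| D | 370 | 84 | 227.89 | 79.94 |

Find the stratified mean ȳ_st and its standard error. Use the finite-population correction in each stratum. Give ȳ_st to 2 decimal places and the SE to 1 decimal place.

ȳ_st ≈ 234.12, SE ≈ 14.4

ȳ_st = Σ W_h ȳ_h = (300·233.44 + 600·223.88 + 60·378.42 + 370·227.89)/1330 = 234.12368
V̂(ȳ_st) = Σ W_h² (1 − n_h/N_h) s_h²/n_h, with W_h = N_h/N and N = 1330:
  stratum A: (300/1330)²·(1 − 7/300)·148.62²/7 = 156.799
  stratum B: (600/1330)²·(1 − 65/600)·125.37²/65 = 43.8809
  stratum C: (60/1330)²·(1 − 15/60)·152.06²/15 = 2.35288
  stratum D: (370/1330)²·(1 − 84/370)·79.94²/84 = 4.55107
V̂(ȳ_st) = 207.583
SE(ȳ_st) = √207.583 = 14.4078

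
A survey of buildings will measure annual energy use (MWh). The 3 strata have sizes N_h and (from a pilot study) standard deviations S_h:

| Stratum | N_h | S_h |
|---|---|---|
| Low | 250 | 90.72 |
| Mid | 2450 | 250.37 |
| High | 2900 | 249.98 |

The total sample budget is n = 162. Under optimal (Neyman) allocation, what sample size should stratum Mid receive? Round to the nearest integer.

Neyman allocation: n_h = n · N_h S_h / Σ N_i S_i, with n = 162.
  stratum Low: N_h·S_h = 250·90.72 = 22680.00
  stratum Mid: N_h·S_h = 2450·250.37 = 613406.50
  stratum High: N_h·S_h = 2900·249.98 = 724942.00
Σ N_h S_h = 1361028.50
n for stratum Mid = 162·613406.50/1361028.50 = 73.012 → 73

73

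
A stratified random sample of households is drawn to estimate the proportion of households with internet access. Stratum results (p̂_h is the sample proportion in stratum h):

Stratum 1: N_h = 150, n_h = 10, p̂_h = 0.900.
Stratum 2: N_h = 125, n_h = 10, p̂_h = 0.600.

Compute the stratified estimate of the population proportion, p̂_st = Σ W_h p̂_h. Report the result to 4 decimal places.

N = 275; stratum weights W_h = N_h/N.
p̂_st = Σ W_h p̂_h = (150·0.900 + 125·0.600)/275 = 0.76364

p̂_st ≈ 0.7636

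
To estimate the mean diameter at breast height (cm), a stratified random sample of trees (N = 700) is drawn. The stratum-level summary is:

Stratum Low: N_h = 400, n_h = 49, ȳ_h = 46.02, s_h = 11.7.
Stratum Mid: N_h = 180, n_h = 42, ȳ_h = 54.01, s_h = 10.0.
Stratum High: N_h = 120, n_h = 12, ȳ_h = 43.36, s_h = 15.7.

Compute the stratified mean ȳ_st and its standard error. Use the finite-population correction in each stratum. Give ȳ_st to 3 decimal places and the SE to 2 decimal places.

ȳ_st = Σ W_h ȳ_h = (400·46.02 + 180·54.01 + 120·43.36)/700 = 47.61857
V̂(ȳ_st) = Σ W_h² (1 − n_h/N_h) s_h²/n_h, with W_h = N_h/N and N = 700:
  stratum Low: (400/700)²·(1 − 49/400)·11.7²/49 = 0.800473
  stratum Mid: (180/700)²·(1 − 42/180)·10.0²/42 = 0.1207
  stratum High: (120/700)²·(1 − 12/120)·15.7²/12 = 0.543284
V̂(ȳ_st) = 1.46446
SE(ȳ_st) = √1.46446 = 1.21015

ȳ_st ≈ 47.619, SE ≈ 1.21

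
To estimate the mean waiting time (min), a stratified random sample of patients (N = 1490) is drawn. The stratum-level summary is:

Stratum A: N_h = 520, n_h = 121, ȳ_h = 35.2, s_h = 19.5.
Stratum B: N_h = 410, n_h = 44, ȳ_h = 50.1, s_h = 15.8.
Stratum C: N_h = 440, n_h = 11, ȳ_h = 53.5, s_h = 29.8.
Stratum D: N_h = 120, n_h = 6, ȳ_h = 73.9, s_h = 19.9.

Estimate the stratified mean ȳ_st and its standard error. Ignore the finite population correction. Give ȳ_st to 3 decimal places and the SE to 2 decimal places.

ȳ_st ≈ 47.821, SE ≈ 2.88

ȳ_st = Σ W_h ȳ_h = (520·35.2 + 410·50.1 + 440·53.5 + 120·73.9)/1490 = 47.82081
V̂(ȳ_st) = Σ W_h² s_h²/n_h, with W_h = N_h/N and N = 1490:
  stratum A: (520/1490)²·19.5²/121 = 0.382752
  stratum B: (410/1490)²·15.8²/44 = 0.429592
  stratum C: (440/1490)²·29.8²/11 = 7.04
  stratum D: (120/1490)²·19.9²/6 = 0.4281
V̂(ȳ_st) = 8.28044
SE(ȳ_st) = √8.28044 = 2.87758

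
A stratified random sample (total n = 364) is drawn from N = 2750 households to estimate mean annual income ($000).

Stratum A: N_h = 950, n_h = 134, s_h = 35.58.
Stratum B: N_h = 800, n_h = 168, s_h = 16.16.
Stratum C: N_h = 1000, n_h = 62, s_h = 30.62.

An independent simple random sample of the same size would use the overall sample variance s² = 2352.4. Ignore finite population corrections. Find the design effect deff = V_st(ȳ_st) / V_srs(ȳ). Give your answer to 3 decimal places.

V̂(ȳ_st) = Σ W_h² s_h²/n_h, with W_h = N_h/N and N = 2750:
  stratum A: (950/2750)²·35.58²/134 = 1.12743
  stratum B: (800/2750)²·16.16²/168 = 0.131549
  stratum C: (1000/2750)²·30.62²/62 = 1.99965
V_st = 3.25862
V_srs = s²/n = 2352.4/364 = 6.46264
deff = V_st / V_srs = 3.25862/6.46264 = 0.5042

deff ≈ 0.504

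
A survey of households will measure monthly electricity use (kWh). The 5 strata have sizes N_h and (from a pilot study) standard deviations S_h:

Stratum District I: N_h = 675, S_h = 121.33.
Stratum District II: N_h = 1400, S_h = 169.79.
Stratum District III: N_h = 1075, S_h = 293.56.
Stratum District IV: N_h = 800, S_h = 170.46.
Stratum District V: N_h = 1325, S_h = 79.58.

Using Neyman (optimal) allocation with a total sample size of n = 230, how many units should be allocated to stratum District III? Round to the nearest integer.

83

Neyman allocation: n_h = n · N_h S_h / Σ N_i S_i, with n = 230.
  stratum District I: N_h·S_h = 675·121.33 = 81897.75
  stratum District II: N_h·S_h = 1400·169.79 = 237706.00
  stratum District III: N_h·S_h = 1075·293.56 = 315577.00
  stratum District IV: N_h·S_h = 800·170.46 = 136368.00
  stratum District V: N_h·S_h = 1325·79.58 = 105443.50
Σ N_h S_h = 876992.25
n for stratum District III = 230·315577.00/876992.25 = 82.763 → 83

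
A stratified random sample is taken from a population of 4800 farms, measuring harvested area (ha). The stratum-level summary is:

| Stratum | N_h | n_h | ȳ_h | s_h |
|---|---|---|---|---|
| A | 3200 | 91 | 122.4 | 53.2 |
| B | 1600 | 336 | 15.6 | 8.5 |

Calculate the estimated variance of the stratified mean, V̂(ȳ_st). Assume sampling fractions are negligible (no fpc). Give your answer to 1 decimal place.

V̂(ȳ_st) ≈ 13.8

V̂(ȳ_st) = Σ W_h² s_h²/n_h, with W_h = N_h/N and N = 4800:
  stratum A: (3200/4800)²·53.2²/91 = 13.8229
  stratum B: (1600/4800)²·8.5²/336 = 0.0238922
V̂(ȳ_st) = 13.8468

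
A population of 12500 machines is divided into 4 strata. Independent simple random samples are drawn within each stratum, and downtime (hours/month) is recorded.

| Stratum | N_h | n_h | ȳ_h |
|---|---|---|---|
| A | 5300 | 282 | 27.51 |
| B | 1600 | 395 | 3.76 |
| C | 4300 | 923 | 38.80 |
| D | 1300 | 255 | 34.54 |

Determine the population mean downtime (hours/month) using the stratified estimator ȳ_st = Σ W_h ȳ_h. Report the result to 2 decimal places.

ȳ_st ≈ 29.08

N = Σ N_h = 12500. Stratum weights W_h = N_h/N.
ȳ_st = (5300·27.51 + 1600·3.76 + 4300·38.80 + 1300·34.54) / 12500 = 29.0849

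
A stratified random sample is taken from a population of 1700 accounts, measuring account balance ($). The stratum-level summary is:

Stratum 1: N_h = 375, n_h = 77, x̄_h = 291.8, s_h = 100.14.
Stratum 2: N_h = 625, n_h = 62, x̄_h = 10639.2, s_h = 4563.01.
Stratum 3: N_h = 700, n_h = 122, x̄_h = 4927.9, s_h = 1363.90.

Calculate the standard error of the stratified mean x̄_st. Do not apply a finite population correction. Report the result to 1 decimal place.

V̂(x̄_st) = Σ W_h² s_h²/n_h, with W_h = N_h/N and N = 1700:
  stratum 1: (375/1700)²·100.14²/77 = 6.33708
  stratum 2: (625/1700)²·4563.01²/62 = 45391.4
  stratum 3: (700/1700)²·1363.90²/122 = 2585.26
V̂(x̄_st) = 47983
SE(x̄_st) = √47983 = 219.05

SE(x̄_st) ≈ 219.1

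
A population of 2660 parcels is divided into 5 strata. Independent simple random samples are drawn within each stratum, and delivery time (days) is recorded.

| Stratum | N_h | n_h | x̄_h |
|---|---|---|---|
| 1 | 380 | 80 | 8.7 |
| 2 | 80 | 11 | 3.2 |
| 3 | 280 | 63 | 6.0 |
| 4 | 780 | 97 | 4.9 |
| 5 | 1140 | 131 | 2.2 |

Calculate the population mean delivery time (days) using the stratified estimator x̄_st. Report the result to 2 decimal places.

x̄_st ≈ 4.35

N = Σ N_h = 2660. Stratum weights W_h = N_h/N.
x̄_st = (380·8.7 + 80·3.2 + 280·6.0 + 780·4.9 + 1140·2.2) / 2660 = 4.3504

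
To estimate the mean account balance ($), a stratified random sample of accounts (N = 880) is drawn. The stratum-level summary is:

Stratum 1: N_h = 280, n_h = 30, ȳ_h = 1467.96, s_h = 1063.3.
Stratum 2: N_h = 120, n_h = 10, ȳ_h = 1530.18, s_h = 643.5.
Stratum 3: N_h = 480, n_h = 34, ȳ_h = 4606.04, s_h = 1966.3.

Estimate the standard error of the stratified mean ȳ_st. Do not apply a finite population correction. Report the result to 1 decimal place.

SE(ȳ_st) ≈ 196.0

V̂(ȳ_st) = Σ W_h² s_h²/n_h, with W_h = N_h/N and N = 880:
  stratum 1: (280/880)²·1063.3²/30 = 3815.41
  stratum 2: (120/880)²·643.5²/10 = 770.006
  stratum 3: (480/880)²·1966.3²/34 = 33832.8
V̂(ȳ_st) = 38418.2
SE(ȳ_st) = √38418.2 = 196.006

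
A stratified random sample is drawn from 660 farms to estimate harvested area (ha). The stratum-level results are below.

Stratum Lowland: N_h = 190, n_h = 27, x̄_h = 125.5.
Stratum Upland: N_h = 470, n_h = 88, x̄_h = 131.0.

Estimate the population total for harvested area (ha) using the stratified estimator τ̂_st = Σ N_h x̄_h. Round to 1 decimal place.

τ̂_st ≈ 85415.0

τ̂_st = Σ N_h x̄_h = 190·125.5 + 470·131.0 = 85415.0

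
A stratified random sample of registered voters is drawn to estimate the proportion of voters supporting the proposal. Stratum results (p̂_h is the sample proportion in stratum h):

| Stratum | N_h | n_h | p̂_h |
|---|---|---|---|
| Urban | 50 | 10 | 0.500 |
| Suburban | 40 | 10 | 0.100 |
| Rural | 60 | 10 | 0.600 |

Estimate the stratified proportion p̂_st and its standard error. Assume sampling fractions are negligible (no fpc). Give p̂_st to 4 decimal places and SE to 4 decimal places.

N = 150; stratum weights W_h = N_h/N.
p̂_st = Σ W_h p̂_h = (50·0.500 + 40·0.100 + 60·0.600)/150 = 0.43333
V̂(p̂_st) = Σ W_h² p̂_h(1−p̂_h)/(n_h−1):
  stratum Urban: (50/150)²·0.500·0.500/9 = 0.00308642
  stratum Suburban: (40/150)²·0.100·0.900/9 = 0.000711111
  stratum Rural: (60/150)²·0.600·0.400/9 = 0.00426667
V̂(p̂_st) = 0.0080642; SE = √V̂ = 0.0898009

p̂_st ≈ 0.4333, SE ≈ 0.0898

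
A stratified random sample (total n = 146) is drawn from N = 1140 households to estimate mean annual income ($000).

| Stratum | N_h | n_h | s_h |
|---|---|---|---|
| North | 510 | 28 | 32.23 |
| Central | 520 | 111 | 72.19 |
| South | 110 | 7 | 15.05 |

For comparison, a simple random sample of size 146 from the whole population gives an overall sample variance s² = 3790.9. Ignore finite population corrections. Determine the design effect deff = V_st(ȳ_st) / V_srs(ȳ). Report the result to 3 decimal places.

V̂(ȳ_st) = Σ W_h² s_h²/n_h, with W_h = N_h/N and N = 1140:
  stratum North: (510/1140)²·32.23²/28 = 7.42494
  stratum Central: (520/1140)²·72.19²/111 = 9.7685
  stratum South: (110/1140)²·15.05²/7 = 0.301266
V_st = 17.4947
V_srs = s²/n = 3790.9/146 = 25.9651
deff = V_st / V_srs = 17.4947/25.9651 = 0.6738

deff ≈ 0.674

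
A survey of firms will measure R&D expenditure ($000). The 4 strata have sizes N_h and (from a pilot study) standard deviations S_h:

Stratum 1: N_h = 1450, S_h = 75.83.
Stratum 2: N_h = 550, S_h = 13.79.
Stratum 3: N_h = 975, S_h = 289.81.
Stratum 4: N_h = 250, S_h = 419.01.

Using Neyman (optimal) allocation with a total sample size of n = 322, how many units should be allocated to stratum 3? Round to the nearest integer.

Neyman allocation: n_h = n · N_h S_h / Σ N_i S_i, with n = 322.
  stratum 1: N_h·S_h = 1450·75.83 = 109953.50
  stratum 2: N_h·S_h = 550·13.79 = 7584.50
  stratum 3: N_h·S_h = 975·289.81 = 282564.75
  stratum 4: N_h·S_h = 250·419.01 = 104752.50
Σ N_h S_h = 504855.25
n for stratum 3 = 322·282564.75/504855.25 = 180.222 → 180

180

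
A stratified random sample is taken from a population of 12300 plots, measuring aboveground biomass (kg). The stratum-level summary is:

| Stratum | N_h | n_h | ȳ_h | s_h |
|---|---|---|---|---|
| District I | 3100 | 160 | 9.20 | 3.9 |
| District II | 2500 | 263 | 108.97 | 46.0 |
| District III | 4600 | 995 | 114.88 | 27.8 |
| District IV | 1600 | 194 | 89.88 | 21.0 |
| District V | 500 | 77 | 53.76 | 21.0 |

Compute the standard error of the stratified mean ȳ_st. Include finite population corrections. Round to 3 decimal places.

SE(ȳ_st) ≈ 0.656

V̂(ȳ_st) = Σ W_h² (1 − n_h/N_h) s_h²/n_h, with W_h = N_h/N and N = 12300:
  stratum District I: (3100/12300)²·(1 − 160/3100)·3.9²/160 = 0.00572675
  stratum District II: (2500/12300)²·(1 − 263/2500)·46.0²/263 = 0.29741
  stratum District III: (4600/12300)²·(1 − 995/4600)·27.8²/995 = 0.0851372
  stratum District IV: (1600/12300)²·(1 − 194/1600)·21.0²/194 = 0.0338012
  stratum District V: (500/12300)²·(1 − 77/500)·21.0²/77 = 0.0080066
V̂(ȳ_st) = 0.430082
SE(ȳ_st) = √0.430082 = 0.655806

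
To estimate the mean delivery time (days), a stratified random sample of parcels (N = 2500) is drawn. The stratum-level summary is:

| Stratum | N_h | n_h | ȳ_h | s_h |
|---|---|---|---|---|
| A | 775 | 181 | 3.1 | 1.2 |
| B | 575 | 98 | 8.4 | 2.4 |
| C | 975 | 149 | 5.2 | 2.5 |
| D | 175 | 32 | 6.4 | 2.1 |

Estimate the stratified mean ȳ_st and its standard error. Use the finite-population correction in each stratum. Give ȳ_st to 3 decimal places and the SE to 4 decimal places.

ȳ_st ≈ 5.369, SE ≈ 0.0955

ȳ_st = Σ W_h ȳ_h = (775·3.1 + 575·8.4 + 975·5.2 + 175·6.4)/2500 = 5.36900
V̂(ȳ_st) = Σ W_h² (1 − n_h/N_h) s_h²/n_h, with W_h = N_h/N and N = 2500:
  stratum A: (775/2500)²·(1 − 181/775)·1.2²/181 = 0.000585992
  stratum B: (575/2500)²·(1 − 98/575)·2.4²/98 = 0.0025793
  stratum C: (975/2500)²·(1 − 149/975)·2.5²/149 = 0.00540503
  stratum D: (175/2500)²·(1 − 32/175)·2.1²/32 = 0.000551801
V̂(ȳ_st) = 0.00912213
SE(ȳ_st) = √0.00912213 = 0.0955099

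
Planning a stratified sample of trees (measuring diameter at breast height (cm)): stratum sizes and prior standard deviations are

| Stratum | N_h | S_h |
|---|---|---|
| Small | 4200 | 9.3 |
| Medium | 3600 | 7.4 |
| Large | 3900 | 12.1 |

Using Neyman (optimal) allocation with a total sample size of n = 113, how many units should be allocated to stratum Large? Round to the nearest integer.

47

Neyman allocation: n_h = n · N_h S_h / Σ N_i S_i, with n = 113.
  stratum Small: N_h·S_h = 4200·9.3 = 39060.00
  stratum Medium: N_h·S_h = 3600·7.4 = 26640.00
  stratum Large: N_h·S_h = 3900·12.1 = 47190.00
Σ N_h S_h = 112890.00
n for stratum Large = 113·47190.00/112890.00 = 47.236 → 47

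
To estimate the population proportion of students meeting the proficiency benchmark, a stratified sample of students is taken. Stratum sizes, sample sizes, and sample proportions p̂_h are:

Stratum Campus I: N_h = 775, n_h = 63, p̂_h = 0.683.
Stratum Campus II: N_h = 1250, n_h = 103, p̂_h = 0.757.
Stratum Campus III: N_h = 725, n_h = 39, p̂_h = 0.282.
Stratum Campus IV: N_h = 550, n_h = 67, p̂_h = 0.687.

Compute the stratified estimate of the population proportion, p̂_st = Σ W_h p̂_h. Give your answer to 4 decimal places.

N = 3300; stratum weights W_h = N_h/N.
p̂_st = Σ W_h p̂_h = (775·0.683 + 1250·0.757 + 725·0.282 + 550·0.687)/3300 = 0.62360

p̂_st ≈ 0.6236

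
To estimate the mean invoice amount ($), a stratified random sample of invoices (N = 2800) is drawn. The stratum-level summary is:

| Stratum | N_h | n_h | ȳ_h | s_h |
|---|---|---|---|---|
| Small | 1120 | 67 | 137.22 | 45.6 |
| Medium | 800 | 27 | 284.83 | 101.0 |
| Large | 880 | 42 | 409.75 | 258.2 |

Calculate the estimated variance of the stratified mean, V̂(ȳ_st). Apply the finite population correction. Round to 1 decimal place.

V̂(ȳ_st) ≈ 183.8

V̂(ȳ_st) = Σ W_h² (1 − n_h/N_h) s_h²/n_h, with W_h = N_h/N and N = 2800:
  stratum Small: (1120/2800)²·(1 − 67/1120)·45.6²/67 = 4.66858
  stratum Medium: (800/2800)²·(1 − 27/800)·101.0²/27 = 29.8011
  stratum Large: (880/2800)²·(1 − 42/880)·258.2²/42 = 149.305
V̂(ȳ_st) = 183.775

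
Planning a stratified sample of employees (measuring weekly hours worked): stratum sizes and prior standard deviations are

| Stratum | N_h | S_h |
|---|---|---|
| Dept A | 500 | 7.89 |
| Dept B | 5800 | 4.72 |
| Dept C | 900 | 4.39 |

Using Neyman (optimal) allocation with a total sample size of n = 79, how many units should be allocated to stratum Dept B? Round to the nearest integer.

Neyman allocation: n_h = n · N_h S_h / Σ N_i S_i, with n = 79.
  stratum Dept A: N_h·S_h = 500·7.89 = 3945.00
  stratum Dept B: N_h·S_h = 5800·4.72 = 27376.00
  stratum Dept C: N_h·S_h = 900·4.39 = 3951.00
Σ N_h S_h = 35272.00
n for stratum Dept B = 79·27376.00/35272.00 = 61.315 → 61

61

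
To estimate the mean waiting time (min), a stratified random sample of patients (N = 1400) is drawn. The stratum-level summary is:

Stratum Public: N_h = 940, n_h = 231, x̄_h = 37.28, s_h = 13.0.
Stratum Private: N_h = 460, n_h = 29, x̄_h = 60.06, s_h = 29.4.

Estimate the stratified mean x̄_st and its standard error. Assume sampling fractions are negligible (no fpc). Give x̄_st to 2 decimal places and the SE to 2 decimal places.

x̄_st = Σ W_h x̄_h = (940·37.28 + 460·60.06)/1400 = 44.76486
V̂(x̄_st) = Σ W_h² s_h²/n_h, with W_h = N_h/N and N = 1400:
  stratum Public: (940/1400)²·13.0²/231 = 0.329818
  stratum Private: (460/1400)²·29.4²/29 = 3.21778
V̂(x̄_st) = 3.5476
SE(x̄_st) = √3.5476 = 1.88351

x̄_st ≈ 44.76, SE ≈ 1.88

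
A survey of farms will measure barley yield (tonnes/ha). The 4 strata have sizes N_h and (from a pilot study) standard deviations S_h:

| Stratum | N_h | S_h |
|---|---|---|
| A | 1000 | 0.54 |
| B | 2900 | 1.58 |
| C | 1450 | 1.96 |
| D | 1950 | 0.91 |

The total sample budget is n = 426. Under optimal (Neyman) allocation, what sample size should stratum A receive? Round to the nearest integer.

Neyman allocation: n_h = n · N_h S_h / Σ N_i S_i, with n = 426.
  stratum A: N_h·S_h = 1000·0.54 = 540.00
  stratum B: N_h·S_h = 2900·1.58 = 4582.00
  stratum C: N_h·S_h = 1450·1.96 = 2842.00
  stratum D: N_h·S_h = 1950·0.91 = 1774.50
Σ N_h S_h = 9738.50
n for stratum A = 426·540.00/9738.50 = 23.622 → 24

24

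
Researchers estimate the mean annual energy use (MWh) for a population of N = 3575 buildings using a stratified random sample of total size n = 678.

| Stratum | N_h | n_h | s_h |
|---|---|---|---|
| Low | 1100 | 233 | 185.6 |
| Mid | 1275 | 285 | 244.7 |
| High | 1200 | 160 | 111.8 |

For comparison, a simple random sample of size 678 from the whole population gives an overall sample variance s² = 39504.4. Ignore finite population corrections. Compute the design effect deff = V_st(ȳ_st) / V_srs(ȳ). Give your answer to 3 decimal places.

V̂(ȳ_st) = Σ W_h² s_h²/n_h, with W_h = N_h/N and N = 3575:
  stratum Low: (1100/3575)²·185.6²/233 = 13.9969
  stratum Mid: (1275/3575)²·244.7²/285 = 26.7234
  stratum High: (1200/3575)²·111.8²/160 = 8.80185
V_st = 49.5222
V_srs = s²/n = 39504.4/678 = 58.2661
deff = V_st / V_srs = 49.5222/58.2661 = 0.8499

deff ≈ 0.850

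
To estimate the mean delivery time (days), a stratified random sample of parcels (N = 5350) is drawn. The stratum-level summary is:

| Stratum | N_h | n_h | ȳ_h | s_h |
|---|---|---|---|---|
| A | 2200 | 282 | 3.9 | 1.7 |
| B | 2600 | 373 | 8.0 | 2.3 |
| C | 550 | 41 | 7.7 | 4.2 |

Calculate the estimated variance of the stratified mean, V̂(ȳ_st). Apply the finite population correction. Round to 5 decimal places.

V̂(ȳ_st) ≈ 0.00859

V̂(ȳ_st) = Σ W_h² (1 − n_h/N_h) s_h²/n_h, with W_h = N_h/N and N = 5350:
  stratum A: (2200/5350)²·(1 − 282/2200)·1.7²/282 = 0.00151082
  stratum B: (2600/5350)²·(1 − 373/2600)·2.3²/373 = 0.00286902
  stratum C: (550/5350)²·(1 − 41/550)·4.2²/41 = 0.00420812
V̂(ȳ_st) = 0.00858795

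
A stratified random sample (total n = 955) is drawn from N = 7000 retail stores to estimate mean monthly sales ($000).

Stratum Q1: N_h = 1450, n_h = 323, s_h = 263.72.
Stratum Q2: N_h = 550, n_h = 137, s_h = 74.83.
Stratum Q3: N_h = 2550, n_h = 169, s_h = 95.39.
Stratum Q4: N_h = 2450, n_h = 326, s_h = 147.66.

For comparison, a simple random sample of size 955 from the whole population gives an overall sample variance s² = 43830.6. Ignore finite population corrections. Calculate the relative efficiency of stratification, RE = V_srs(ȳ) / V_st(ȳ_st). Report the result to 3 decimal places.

V̂(ȳ_st) = Σ W_h² s_h²/n_h, with W_h = N_h/N and N = 7000:
  stratum Q1: (1450/7000)²·263.72²/323 = 9.23897
  stratum Q2: (550/7000)²·74.83²/137 = 0.252325
  stratum Q3: (2550/7000)²·95.39²/169 = 7.14502
  stratum Q4: (2450/7000)²·147.66²/326 = 8.19302
V_st = 24.8293
V_srs = s²/n = 43830.6/955 = 45.8959
Relative efficiency = V_srs / V_st = 45.8959/24.8293 = 1.8485

RE ≈ 1.848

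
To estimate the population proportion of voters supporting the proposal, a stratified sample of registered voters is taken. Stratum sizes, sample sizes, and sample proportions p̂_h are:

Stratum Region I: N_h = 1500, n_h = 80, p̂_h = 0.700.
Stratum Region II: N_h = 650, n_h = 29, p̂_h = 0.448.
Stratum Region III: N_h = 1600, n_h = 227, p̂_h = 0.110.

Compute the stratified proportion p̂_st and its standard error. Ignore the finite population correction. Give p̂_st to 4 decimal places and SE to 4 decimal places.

p̂_st ≈ 0.4046, SE ≈ 0.0277

N = 3750; stratum weights W_h = N_h/N.
p̂_st = Σ W_h p̂_h = (1500·0.700 + 650·0.448 + 1600·0.110)/3750 = 0.40459
V̂(p̂_st) = Σ W_h² p̂_h(1−p̂_h)/(n_h−1):
  stratum Region I: (1500/3750)²·0.700·0.300/79 = 0.000425316
  stratum Region II: (650/3750)²·0.448·0.552/28 = 0.000265353
  stratum Region III: (1600/3750)²·0.110·0.890/226 = 7.88591e-05
V̂(p̂_st) = 0.000769528; SE = √V̂ = 0.0277404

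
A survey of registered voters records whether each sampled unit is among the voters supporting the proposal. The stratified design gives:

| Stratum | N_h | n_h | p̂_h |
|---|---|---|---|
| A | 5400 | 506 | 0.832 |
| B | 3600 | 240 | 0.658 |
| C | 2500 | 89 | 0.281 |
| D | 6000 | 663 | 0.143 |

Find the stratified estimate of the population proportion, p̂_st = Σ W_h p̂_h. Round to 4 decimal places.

p̂_st ≈ 0.4813

N = 17500; stratum weights W_h = N_h/N.
p̂_st = Σ W_h p̂_h = (5400·0.832 + 3600·0.658 + 2500·0.281 + 6000·0.143)/17500 = 0.48126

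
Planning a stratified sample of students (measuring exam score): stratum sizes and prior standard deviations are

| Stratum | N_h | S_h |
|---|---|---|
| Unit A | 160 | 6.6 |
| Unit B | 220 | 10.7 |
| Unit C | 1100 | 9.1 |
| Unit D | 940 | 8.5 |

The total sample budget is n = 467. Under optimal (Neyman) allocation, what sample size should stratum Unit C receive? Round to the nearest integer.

Neyman allocation: n_h = n · N_h S_h / Σ N_i S_i, with n = 467.
  stratum Unit A: N_h·S_h = 160·6.6 = 1056.00
  stratum Unit B: N_h·S_h = 220·10.7 = 2354.00
  stratum Unit C: N_h·S_h = 1100·9.1 = 10010.00
  stratum Unit D: N_h·S_h = 940·8.5 = 7990.00
Σ N_h S_h = 21410.00
n for stratum Unit C = 467·10010.00/21410.00 = 218.340 → 218

218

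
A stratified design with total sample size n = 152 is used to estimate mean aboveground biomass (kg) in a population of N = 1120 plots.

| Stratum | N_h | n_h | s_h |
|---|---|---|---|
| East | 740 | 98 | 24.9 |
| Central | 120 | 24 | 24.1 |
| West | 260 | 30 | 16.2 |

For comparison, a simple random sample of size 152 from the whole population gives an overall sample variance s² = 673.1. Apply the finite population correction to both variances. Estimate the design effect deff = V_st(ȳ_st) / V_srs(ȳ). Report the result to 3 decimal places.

deff ≈ 0.793

V̂(ȳ_st) = Σ W_h² (1 − n_h/N_h) s_h²/n_h, with W_h = N_h/N and N = 1120:
  stratum East: (740/1120)²·(1 − 98/740)·24.9²/98 = 2.39609
  stratum Central: (120/1120)²·(1 − 24/120)·24.1²/24 = 0.222249
  stratum West: (260/1120)²·(1 − 30/260)·16.2²/30 = 0.417036
V_st = 3.03538
V_srs = (1 − 152/1120)·673.1/152 = 3.82731
deff = V_st / V_srs = 3.03538/3.82731 = 0.7931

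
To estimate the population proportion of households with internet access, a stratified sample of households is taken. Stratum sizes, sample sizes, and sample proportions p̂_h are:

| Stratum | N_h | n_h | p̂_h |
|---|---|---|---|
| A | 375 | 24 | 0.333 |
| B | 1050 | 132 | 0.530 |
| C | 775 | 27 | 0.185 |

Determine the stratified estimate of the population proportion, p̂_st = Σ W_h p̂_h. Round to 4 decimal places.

N = 2200; stratum weights W_h = N_h/N.
p̂_st = Σ W_h p̂_h = (375·0.333 + 1050·0.530 + 775·0.185)/2200 = 0.37489

p̂_st ≈ 0.3749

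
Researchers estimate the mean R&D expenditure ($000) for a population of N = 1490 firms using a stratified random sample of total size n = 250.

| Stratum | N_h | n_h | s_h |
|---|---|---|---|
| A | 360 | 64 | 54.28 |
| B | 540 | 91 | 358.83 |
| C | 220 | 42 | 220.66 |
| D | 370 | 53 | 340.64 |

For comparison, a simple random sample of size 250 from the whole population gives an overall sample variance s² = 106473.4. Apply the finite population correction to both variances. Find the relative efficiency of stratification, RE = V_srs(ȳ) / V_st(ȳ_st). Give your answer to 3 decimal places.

RE ≈ 1.210

V̂(ȳ_st) = Σ W_h² (1 − n_h/N_h) s_h²/n_h, with W_h = N_h/N and N = 1490:
  stratum A: (360/1490)²·(1 − 64/360)·54.28²/64 = 2.20964
  stratum B: (540/1490)²·(1 − 91/540)·358.83²/91 = 154.527
  stratum C: (220/1490)²·(1 − 42/220)·220.66²/42 = 20.4488
  stratum D: (370/1490)²·(1 − 53/370)·340.64²/53 = 115.666
V_st = 292.851
V_srs = (1 − 250/1490)·106473.4/250 = 354.435
Relative efficiency = V_srs / V_st = 354.435/292.851 = 1.2103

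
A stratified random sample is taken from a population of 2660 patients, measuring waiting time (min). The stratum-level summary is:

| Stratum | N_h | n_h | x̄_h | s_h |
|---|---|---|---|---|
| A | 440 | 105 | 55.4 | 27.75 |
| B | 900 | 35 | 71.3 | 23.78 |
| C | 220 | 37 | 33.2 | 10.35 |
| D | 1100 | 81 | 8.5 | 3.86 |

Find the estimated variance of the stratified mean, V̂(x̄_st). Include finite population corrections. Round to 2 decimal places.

V̂(x̄_st) ≈ 1.98

V̂(x̄_st) = Σ W_h² (1 − n_h/N_h) s_h²/n_h, with W_h = N_h/N and N = 2660:
  stratum A: (440/2660)²·(1 − 105/440)·27.75²/105 = 0.152782
  stratum B: (900/2660)²·(1 − 35/900)·23.78²/35 = 1.77767
  stratum C: (220/2660)²·(1 − 37/220)·10.35²/37 = 0.0164736
  stratum D: (1100/2660)²·(1 − 81/1100)·3.86²/81 = 0.0291402
V̂(x̄_st) = 1.97606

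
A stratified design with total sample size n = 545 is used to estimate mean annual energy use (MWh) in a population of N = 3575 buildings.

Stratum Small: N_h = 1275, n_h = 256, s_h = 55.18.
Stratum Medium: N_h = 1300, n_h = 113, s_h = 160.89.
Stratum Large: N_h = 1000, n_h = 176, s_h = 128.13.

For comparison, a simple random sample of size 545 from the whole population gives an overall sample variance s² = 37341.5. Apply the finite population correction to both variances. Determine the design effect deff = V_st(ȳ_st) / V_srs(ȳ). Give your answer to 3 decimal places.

V̂(ȳ_st) = Σ W_h² (1 − n_h/N_h) s_h²/n_h, with W_h = N_h/N and N = 3575:
  stratum Small: (1275/3575)²·(1 − 256/1275)·55.18²/256 = 1.20908
  stratum Medium: (1300/3575)²·(1 − 113/1300)·160.89²/113 = 27.6581
  stratum Large: (1000/3575)²·(1 − 176/1000)·128.13²/176 = 6.01401
V_st = 34.8811
V_srs = (1 − 545/3575)·37341.5/545 = 58.0713
deff = V_st / V_srs = 34.8811/58.0713 = 0.6007

deff ≈ 0.601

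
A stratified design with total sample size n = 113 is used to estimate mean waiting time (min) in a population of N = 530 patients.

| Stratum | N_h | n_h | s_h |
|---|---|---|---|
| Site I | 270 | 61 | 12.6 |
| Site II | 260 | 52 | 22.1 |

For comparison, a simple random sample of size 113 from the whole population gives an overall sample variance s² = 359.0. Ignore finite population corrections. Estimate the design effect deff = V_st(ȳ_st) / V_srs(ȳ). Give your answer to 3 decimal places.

V̂(ȳ_st) = Σ W_h² s_h²/n_h, with W_h = N_h/N and N = 530:
  stratum Site I: (270/530)²·12.6²/61 = 0.67544
  stratum Site II: (260/530)²·22.1²/52 = 2.26035
V_st = 2.93579
V_srs = s²/n = 359.0/113 = 3.17699
deff = V_st / V_srs = 2.93579/3.17699 = 0.9241

deff ≈ 0.924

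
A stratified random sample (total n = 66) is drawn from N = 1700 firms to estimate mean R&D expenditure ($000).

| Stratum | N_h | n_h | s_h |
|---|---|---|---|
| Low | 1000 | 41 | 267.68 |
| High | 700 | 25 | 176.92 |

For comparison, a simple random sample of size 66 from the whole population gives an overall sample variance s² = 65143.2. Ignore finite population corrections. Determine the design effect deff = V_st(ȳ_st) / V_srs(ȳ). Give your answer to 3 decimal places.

V̂(ȳ_st) = Σ W_h² s_h²/n_h, with W_h = N_h/N and N = 1700:
  stratum Low: (1000/1700)²·267.68²/41 = 604.714
  stratum High: (700/1700)²·176.92²/25 = 212.281
V_st = 816.996
V_srs = s²/n = 65143.2/66 = 987.018
deff = V_st / V_srs = 816.996/987.018 = 0.8277

deff ≈ 0.828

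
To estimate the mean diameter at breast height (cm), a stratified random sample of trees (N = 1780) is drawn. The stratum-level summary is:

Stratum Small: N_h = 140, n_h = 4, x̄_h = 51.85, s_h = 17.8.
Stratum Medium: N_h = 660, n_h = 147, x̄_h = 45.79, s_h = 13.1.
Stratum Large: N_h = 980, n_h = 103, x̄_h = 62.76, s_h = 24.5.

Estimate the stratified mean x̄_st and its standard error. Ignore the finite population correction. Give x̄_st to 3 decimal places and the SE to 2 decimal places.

x̄_st ≈ 55.610, SE ≈ 1.55

x̄_st = Σ W_h x̄_h = (140·51.85 + 660·45.79 + 980·62.76)/1780 = 55.60966
V̂(x̄_st) = Σ W_h² s_h²/n_h, with W_h = N_h/N and N = 1780:
  stratum Small: (140/1780)²·17.8²/4 = 0.49
  stratum Medium: (660/1780)²·13.1²/147 = 0.160499
  stratum Large: (980/1780)²·24.5²/103 = 1.76647
V̂(x̄_st) = 2.41697
SE(x̄_st) = √2.41697 = 1.55466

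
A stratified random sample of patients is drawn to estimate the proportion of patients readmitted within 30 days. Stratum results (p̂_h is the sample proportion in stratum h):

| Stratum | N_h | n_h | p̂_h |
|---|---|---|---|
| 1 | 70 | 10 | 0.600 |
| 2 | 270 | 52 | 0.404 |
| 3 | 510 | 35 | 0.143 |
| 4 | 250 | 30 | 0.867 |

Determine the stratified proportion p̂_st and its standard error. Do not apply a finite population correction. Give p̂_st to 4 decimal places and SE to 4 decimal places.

p̂_st ≈ 0.4007, SE ≈ 0.0370

N = 1100; stratum weights W_h = N_h/N.
p̂_st = Σ W_h p̂_h = (70·0.600 + 270·0.404 + 510·0.143 + 250·0.867)/1100 = 0.40069
V̂(p̂_st) = Σ W_h² p̂_h(1−p̂_h)/(n_h−1):
  stratum 1: (70/1100)²·0.600·0.400/9 = 0.000107989
  stratum 2: (270/1100)²·0.404·0.596/51 = 0.000284446
  stratum 3: (510/1100)²·0.143·0.857/34 = 0.000774806
  stratum 4: (250/1100)²·0.867·0.133/29 = 0.000205384
V̂(p̂_st) = 0.00137263; SE = √V̂ = 0.037049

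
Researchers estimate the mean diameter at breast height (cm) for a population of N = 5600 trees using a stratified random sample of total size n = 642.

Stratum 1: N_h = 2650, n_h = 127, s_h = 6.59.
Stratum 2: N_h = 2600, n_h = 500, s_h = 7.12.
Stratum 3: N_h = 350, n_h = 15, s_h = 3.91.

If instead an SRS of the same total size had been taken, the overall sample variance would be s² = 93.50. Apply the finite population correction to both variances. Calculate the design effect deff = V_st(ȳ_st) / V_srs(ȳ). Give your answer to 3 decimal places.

V̂(ȳ_st) = Σ W_h² (1 − n_h/N_h) s_h²/n_h, with W_h = N_h/N and N = 5600:
  stratum 1: (2650/5600)²·(1 − 127/2650)·6.59²/127 = 0.0729045
  stratum 2: (2600/5600)²·(1 − 500/2600)·7.12²/500 = 0.0176525
  stratum 3: (350/5600)²·(1 − 15/350)·3.91²/15 = 0.00381065
V_st = 0.0943676
V_srs = (1 − 642/5600)·93.50/642 = 0.128942
deff = V_st / V_srs = 0.0943676/0.128942 = 0.7319

deff ≈ 0.732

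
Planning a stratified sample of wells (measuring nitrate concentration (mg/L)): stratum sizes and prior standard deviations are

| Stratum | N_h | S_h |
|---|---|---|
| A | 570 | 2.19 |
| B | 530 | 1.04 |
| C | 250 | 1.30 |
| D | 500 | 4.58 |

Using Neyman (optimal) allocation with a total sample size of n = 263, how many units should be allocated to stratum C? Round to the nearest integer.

Neyman allocation: n_h = n · N_h S_h / Σ N_i S_i, with n = 263.
  stratum A: N_h·S_h = 570·2.19 = 1248.30
  stratum B: N_h·S_h = 530·1.04 = 551.20
  stratum C: N_h·S_h = 250·1.30 = 325.00
  stratum D: N_h·S_h = 500·4.58 = 2290.00
Σ N_h S_h = 4414.50
n for stratum C = 263·325.00/4414.50 = 19.362 → 19

19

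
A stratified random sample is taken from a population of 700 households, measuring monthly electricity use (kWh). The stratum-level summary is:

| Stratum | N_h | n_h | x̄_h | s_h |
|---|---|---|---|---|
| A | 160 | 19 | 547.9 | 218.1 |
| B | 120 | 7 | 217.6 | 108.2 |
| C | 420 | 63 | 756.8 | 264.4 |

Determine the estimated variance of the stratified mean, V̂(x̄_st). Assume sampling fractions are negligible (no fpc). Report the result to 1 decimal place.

V̂(x̄_st) = Σ W_h² s_h²/n_h, with W_h = N_h/N and N = 700:
  stratum A: (160/700)²·218.1²/19 = 130.798
  stratum B: (120/700)²·108.2²/7 = 49.1499
  stratum C: (420/700)²·264.4²/63 = 399.471
V̂(x̄_st) = 579.419

V̂(x̄_st) ≈ 579.4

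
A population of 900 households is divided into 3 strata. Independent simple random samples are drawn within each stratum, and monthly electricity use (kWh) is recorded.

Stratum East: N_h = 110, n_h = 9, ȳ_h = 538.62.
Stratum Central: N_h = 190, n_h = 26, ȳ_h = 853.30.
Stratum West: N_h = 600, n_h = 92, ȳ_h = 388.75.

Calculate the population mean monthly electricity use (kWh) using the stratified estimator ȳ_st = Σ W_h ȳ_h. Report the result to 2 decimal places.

ȳ_st ≈ 505.14

N = Σ N_h = 900. Stratum weights W_h = N_h/N.
ȳ_st = (110·538.62 + 190·853.30 + 600·388.75) / 900 = 505.1391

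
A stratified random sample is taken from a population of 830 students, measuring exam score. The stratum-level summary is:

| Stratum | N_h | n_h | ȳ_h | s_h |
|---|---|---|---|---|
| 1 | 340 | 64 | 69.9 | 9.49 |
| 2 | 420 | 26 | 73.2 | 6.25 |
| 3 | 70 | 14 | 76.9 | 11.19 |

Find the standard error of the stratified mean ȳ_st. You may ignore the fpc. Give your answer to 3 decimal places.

SE(ȳ_st) ≈ 0.827

V̂(ȳ_st) = Σ W_h² s_h²/n_h, with W_h = N_h/N and N = 830:
  stratum 1: (340/830)²·9.49²/64 = 0.236132
  stratum 2: (420/830)²·6.25²/26 = 0.384706
  stratum 3: (70/830)²·11.19²/14 = 0.0636168
V̂(ȳ_st) = 0.684455
SE(ȳ_st) = √0.684455 = 0.827318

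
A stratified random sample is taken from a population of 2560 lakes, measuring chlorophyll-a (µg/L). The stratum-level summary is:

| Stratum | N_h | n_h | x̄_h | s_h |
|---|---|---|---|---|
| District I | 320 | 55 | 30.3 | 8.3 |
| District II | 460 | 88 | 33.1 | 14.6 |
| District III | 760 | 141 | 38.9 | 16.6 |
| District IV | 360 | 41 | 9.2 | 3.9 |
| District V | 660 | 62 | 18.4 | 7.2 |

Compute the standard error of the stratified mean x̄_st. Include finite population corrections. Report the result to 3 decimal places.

V̂(x̄_st) = Σ W_h² (1 − n_h/N_h) s_h²/n_h, with W_h = N_h/N and N = 2560:
  stratum District I: (320/2560)²·(1 − 55/320)·8.3²/55 = 0.0162073
  stratum District II: (460/2560)²·(1 − 88/460)·14.6²/88 = 0.0632476
  stratum District III: (760/2560)²·(1 − 141/760)·16.6²/141 = 0.140288
  stratum District IV: (360/2560)²·(1 − 41/360)·3.9²/41 = 0.00650068
  stratum District V: (660/2560)²·(1 − 62/660)·7.2²/62 = 0.0503545
V̂(x̄_st) = 0.276598
SE(x̄_st) = √0.276598 = 0.525926

SE(x̄_st) ≈ 0.526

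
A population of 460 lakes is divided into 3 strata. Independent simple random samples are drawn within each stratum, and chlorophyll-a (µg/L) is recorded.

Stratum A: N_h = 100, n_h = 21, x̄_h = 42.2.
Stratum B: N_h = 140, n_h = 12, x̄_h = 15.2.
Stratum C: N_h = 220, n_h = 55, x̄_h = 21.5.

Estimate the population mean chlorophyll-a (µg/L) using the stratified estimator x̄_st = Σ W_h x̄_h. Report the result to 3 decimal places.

x̄_st ≈ 24.083

N = Σ N_h = 460. Stratum weights W_h = N_h/N.
x̄_st = (100·42.2 + 140·15.2 + 220·21.5) / 460 = 24.08261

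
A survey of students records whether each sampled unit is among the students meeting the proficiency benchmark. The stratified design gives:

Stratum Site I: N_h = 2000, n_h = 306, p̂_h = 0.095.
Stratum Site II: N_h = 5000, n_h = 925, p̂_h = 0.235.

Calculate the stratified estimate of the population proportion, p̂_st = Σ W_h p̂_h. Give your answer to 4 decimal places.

N = 7000; stratum weights W_h = N_h/N.
p̂_st = Σ W_h p̂_h = (2000·0.095 + 5000·0.235)/7000 = 0.19500

p̂_st ≈ 0.1950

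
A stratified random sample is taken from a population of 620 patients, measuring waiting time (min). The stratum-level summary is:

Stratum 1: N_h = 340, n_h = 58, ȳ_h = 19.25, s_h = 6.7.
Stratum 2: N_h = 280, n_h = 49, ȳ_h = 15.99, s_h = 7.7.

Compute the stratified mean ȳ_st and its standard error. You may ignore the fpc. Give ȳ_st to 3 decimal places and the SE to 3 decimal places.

ȳ_st ≈ 17.778, SE ≈ 0.692

ȳ_st = Σ W_h ȳ_h = (340·19.25 + 280·15.99)/620 = 17.77774
V̂(ȳ_st) = Σ W_h² s_h²/n_h, with W_h = N_h/N and N = 620:
  stratum 1: (340/620)²·6.7²/58 = 0.232753
  stratum 2: (280/620)²·7.7²/49 = 0.246785
V̂(ȳ_st) = 0.479538
SE(ȳ_st) = √0.479538 = 0.692487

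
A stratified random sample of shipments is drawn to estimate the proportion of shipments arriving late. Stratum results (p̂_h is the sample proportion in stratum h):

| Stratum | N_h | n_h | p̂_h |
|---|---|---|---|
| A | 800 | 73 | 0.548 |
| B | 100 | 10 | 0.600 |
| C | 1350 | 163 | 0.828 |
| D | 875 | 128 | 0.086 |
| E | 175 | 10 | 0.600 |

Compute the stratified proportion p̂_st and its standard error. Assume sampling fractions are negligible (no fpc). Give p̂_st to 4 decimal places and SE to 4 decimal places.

p̂_st ≈ 0.5444, SE ≈ 0.0222

N = 3300; stratum weights W_h = N_h/N.
p̂_st = Σ W_h p̂_h = (800·0.548 + 100·0.600 + 1350·0.828 + 875·0.086 + 175·0.600)/3300 = 0.54438
V̂(p̂_st) = Σ W_h² p̂_h(1−p̂_h)/(n_h−1):
  stratum A: (800/3300)²·0.548·0.452/72 = 0.00020218
  stratum B: (100/3300)²·0.600·0.400/9 = 2.44873e-05
  stratum C: (1350/3300)²·0.828·0.172/162 = 0.000147124
  stratum D: (875/3300)²·0.086·0.914/127 = 4.3514e-05
  stratum E: (175/3300)²·0.600·0.400/9 = 7.49923e-05
V̂(p̂_st) = 0.000492298; SE = √V̂ = 0.0221878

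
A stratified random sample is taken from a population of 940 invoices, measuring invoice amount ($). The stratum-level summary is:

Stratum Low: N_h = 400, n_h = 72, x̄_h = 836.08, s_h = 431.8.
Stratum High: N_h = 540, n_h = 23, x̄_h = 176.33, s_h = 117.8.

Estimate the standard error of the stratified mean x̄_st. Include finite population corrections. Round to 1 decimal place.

V̂(x̄_st) = Σ W_h² (1 − n_h/N_h) s_h²/n_h, with W_h = N_h/N and N = 940:
  stratum Low: (400/940)²·(1 − 72/400)·431.8²/72 = 384.513
  stratum High: (540/940)²·(1 − 23/540)·117.8²/23 = 190.63
V̂(x̄_st) = 575.143
SE(x̄_st) = √575.143 = 23.9821

SE(x̄_st) ≈ 24.0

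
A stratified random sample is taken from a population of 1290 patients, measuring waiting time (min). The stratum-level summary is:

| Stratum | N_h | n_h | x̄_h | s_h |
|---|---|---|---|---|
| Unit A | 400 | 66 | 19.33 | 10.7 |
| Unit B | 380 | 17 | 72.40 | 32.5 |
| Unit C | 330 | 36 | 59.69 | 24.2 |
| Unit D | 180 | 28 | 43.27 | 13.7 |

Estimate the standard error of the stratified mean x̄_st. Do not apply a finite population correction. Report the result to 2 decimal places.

SE(x̄_st) ≈ 2.60

V̂(x̄_st) = Σ W_h² s_h²/n_h, with W_h = N_h/N and N = 1290:
  stratum Unit A: (400/1290)²·10.7²/66 = 0.166788
  stratum Unit B: (380/1290)²·32.5²/17 = 5.39145
  stratum Unit C: (330/1290)²·24.2²/36 = 1.06458
  stratum Unit D: (180/1290)²·13.7²/28 = 0.130511
V̂(x̄_st) = 6.75333
SE(x̄_st) = √6.75333 = 2.59872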